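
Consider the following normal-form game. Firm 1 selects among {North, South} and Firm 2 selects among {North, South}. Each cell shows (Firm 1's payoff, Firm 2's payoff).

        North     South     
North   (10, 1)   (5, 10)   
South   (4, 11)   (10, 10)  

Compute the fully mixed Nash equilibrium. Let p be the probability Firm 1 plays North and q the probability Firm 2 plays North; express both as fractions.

p = 1/10, q = 5/11

Each player's mixing probability is pinned down by making the *other* player indifferent.
Firm 2 indifferent between North and South: p·1 + (1−p)·11 = p·10 + (1−p)·10 ⟹ 11 + (-10)p = 10 + 0p ⟹ p = 1/10.
Firm 1 indifferent between North and South: q·10 + (1−q)·5 = q·4 + (1−q)·10 ⟹ 5 + 5q = 10 + (-6)q ⟹ q = 5/11.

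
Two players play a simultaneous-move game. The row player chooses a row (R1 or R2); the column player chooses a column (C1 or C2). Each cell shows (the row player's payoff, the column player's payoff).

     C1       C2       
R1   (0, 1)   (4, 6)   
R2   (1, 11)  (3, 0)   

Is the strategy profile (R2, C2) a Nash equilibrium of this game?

Holding the column player at C2: the row player gets 3 from R2 but could get 4 by switching to R1. The row player has a profitable deviation.

No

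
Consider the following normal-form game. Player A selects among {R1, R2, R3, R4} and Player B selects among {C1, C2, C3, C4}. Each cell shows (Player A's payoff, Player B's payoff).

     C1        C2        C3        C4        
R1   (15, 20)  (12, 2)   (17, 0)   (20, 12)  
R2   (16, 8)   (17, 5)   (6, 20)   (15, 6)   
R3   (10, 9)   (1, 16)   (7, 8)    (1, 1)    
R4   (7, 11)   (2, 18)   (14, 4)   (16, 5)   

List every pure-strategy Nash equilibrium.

There is no pure-strategy Nash equilibrium

Find each player's best response to every opponent strategy; NE are the intersections.
Player A's best responses — vs C1: R2 (payoff 16); vs C2: R2 (payoff 17); vs C3: R1 (payoff 17); vs C4: R1 (payoff 20).
Player B's best responses — vs R1: C1 (payoff 20); vs R2: C3 (payoff 20); vs R3: C2 (payoff 16); vs R4: C2 (payoff 18).
No cell has both players best-responding. For instance, Player A's best reply to C4 is R1, but against R1 Player B prefers C1 over C4.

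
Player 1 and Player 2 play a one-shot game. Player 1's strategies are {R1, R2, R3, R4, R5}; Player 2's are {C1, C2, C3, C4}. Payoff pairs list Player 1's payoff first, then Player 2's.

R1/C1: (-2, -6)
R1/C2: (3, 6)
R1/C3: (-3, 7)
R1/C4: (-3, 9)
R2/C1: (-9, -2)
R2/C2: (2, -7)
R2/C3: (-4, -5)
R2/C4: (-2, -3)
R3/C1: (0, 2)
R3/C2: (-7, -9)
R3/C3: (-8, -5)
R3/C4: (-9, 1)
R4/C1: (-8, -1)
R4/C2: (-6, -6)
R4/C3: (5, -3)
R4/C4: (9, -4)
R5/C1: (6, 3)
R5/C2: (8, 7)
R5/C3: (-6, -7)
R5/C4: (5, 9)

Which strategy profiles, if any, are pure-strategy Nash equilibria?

No pure-strategy Nash equilibrium

Check mutual best responses: a cell is a NE iff neither player can gain by unilaterally deviating.
Player 1's best responses — vs C1: R5 (payoff 6); vs C2: R5 (payoff 8); vs C3: R4 (payoff 5); vs C4: R4 (payoff 9).
Player 2's best responses — vs R1: C4 (payoff 9); vs R2: C1 (payoff -2); vs R3: C1 (payoff 2); vs R4: C1 (payoff -1); vs R5: C4 (payoff 9).
No cell has both players best-responding. For instance, Player 1's best reply to C1 is R5, but against R5 Player 2 prefers C4 over C1.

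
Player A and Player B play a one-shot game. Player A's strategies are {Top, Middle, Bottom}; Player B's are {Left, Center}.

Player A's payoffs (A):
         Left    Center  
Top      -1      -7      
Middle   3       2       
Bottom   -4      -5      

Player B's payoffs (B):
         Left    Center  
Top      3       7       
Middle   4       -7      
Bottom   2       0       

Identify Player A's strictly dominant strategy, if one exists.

Check whether one of Player A's strategies beats all alternatives regardless of what the opponent does.
Middle strictly dominates: vs Left: 3 > each of {-1, -4}; vs Center: 2 > each of {-7, -5}.

Middle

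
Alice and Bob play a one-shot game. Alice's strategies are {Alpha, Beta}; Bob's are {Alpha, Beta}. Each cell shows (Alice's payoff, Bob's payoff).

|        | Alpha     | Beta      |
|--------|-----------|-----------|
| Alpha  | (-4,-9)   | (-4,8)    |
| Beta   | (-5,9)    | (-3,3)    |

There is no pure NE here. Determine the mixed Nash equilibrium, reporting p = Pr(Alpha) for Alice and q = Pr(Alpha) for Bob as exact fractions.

p = 6/23, q = 1/2

In a mixed NE each player is indifferent between their pure strategies, so the opponent's mix sets the indifference.
Bob indifferent between Alpha and Beta: p·(-9) + (1−p)·9 = p·8 + (1−p)·3 ⟹ 9 + (-18)p = 3 + 5p ⟹ p = 6/23.
Alice indifferent between Alpha and Beta: q·(-4) + (1−q)·(-4) = q·(-5) + (1−q)·(-3) ⟹ (-4) + 0q = (-3) + (-2)q ⟹ q = 1/2.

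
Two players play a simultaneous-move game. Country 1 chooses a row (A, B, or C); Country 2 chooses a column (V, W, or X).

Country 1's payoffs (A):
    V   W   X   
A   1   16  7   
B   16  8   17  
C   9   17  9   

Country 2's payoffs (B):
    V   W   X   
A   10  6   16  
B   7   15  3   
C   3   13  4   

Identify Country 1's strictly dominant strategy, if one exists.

A strategy is strictly dominant if it gives Country 1 a strictly higher payoff than every other strategy, against every choice by the opponent.
A is not dominant: against V, B gives 16 > 1.
B is not dominant: against W, A gives 16 > 8.
C is not dominant: against V, B gives 16 > 9.
No single strategy is best against every opponent action.

None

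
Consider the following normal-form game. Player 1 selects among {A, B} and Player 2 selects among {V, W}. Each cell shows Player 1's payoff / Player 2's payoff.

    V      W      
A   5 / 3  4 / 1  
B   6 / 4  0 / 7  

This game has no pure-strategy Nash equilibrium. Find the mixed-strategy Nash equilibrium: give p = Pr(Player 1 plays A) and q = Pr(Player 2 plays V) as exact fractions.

p = 3/5, q = 4/5

In a mixed NE each player is indifferent between their pure strategies, so the opponent's mix sets the indifference.
Player 2 indifferent between V and W: p·3 + (1−p)·4 = p·1 + (1−p)·7 ⟹ 4 + (-1)p = 7 + (-6)p ⟹ p = 3/5.
Player 1 indifferent between A and B: q·5 + (1−q)·4 = q·6 + (1−q)·0 ⟹ 4 + 1q = 0 + 6q ⟹ q = 4/5.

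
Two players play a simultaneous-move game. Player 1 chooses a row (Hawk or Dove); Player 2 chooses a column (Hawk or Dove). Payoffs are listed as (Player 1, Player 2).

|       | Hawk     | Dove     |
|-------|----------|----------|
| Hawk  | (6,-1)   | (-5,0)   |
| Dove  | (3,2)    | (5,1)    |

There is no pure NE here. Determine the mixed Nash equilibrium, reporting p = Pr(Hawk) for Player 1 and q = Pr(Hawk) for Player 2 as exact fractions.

In a mixed NE each player is indifferent between their pure strategies, so the opponent's mix sets the indifference.
Player 2 indifferent between Hawk and Dove: p·(-1) + (1−p)·2 = p·0 + (1−p)·1 ⟹ 2 + (-3)p = 1 + (-1)p ⟹ p = 1/2.
Player 1 indifferent between Hawk and Dove: q·6 + (1−q)·(-5) = q·3 + (1−q)·5 ⟹ (-5) + 11q = 5 + (-2)q ⟹ q = 10/13.

p = 1/2, q = 10/13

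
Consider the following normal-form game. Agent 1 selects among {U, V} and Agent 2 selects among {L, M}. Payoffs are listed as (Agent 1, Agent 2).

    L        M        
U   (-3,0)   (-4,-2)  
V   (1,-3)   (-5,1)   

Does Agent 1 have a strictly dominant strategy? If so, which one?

No strictly dominant strategy

A strategy is strictly dominant if it gives Agent 1 a strictly higher payoff than every other strategy, against every choice by the opponent.
U is not dominant: against L, V gives 1 > -3.
V is not dominant: against M, U gives -4 > -5.
No single strategy is best against every opponent action.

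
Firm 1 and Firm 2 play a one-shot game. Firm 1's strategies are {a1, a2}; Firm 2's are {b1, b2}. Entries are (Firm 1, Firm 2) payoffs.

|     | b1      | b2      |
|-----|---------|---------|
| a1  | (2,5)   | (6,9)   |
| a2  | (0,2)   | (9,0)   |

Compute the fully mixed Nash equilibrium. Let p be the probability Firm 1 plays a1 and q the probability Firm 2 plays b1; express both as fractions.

p = 1/3, q = 3/5

In a mixed NE each player is indifferent between their pure strategies, so the opponent's mix sets the indifference.
Firm 2 indifferent between b1 and b2: p·5 + (1−p)·2 = p·9 + (1−p)·0 ⟹ 2 + 3p = 0 + 9p ⟹ p = 1/3.
Firm 1 indifferent between a1 and a2: q·2 + (1−q)·6 = q·0 + (1−q)·9 ⟹ 6 + (-4)q = 9 + (-9)q ⟹ q = 3/5.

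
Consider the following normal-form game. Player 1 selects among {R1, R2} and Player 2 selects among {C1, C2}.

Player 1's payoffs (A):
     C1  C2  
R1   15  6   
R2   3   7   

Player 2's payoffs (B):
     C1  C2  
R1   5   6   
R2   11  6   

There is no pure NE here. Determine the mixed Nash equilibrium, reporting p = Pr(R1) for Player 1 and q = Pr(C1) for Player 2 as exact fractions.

p = 5/6, q = 1/13

In a mixed NE each player is indifferent between their pure strategies, so the opponent's mix sets the indifference.
Player 2 indifferent between C1 and C2: p·5 + (1−p)·11 = p·6 + (1−p)·6 ⟹ 11 + (-6)p = 6 + 0p ⟹ p = 5/6.
Player 1 indifferent between R1 and R2: q·15 + (1−q)·6 = q·3 + (1−q)·7 ⟹ 6 + 9q = 7 + (-4)q ⟹ q = 1/13.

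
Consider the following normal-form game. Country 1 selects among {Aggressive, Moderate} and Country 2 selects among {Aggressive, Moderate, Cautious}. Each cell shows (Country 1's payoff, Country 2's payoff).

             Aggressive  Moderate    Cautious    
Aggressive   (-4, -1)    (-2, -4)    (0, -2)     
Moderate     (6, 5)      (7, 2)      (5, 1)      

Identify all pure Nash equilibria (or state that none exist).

Check mutual best responses: a cell is a NE iff neither player can gain by unilaterally deviating.
Country 1's best responses — vs Aggressive: Moderate (payoff 6); vs Moderate: Moderate (payoff 7); vs Cautious: Moderate (payoff 5).
Country 2's best responses — vs Aggressive: Aggressive (payoff -1); vs Moderate: Aggressive (payoff 5).
The only mutual best response is (Moderate, Aggressive); neither player gains by switching there.

(Moderate, Aggressive)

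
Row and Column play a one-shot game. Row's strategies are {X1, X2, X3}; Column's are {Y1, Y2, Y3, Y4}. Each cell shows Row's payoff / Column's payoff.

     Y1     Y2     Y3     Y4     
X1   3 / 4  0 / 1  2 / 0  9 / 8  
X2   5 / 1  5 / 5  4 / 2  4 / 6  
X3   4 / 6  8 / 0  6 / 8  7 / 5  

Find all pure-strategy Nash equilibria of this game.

(X1, Y4) and (X3, Y3)

Check mutual best responses: a cell is a NE iff neither player can gain by unilaterally deviating.
Row's best responses — vs Y1: X2 (payoff 5); vs Y2: X3 (payoff 8); vs Y3: X3 (payoff 6); vs Y4: X1 (payoff 9).
Column's best responses — vs X1: Y4 (payoff 8); vs X2: Y4 (payoff 6); vs X3: Y3 (payoff 8).
Mutual best responses occur at (X1, Y4) and (X3, Y3); at each, neither player gains by switching.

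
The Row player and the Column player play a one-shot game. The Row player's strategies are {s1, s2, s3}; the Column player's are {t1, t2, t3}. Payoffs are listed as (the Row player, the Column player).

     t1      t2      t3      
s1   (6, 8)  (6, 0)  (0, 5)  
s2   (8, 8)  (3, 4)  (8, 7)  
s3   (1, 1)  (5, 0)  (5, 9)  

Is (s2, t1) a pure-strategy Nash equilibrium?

Yes

Holding the Column player at t1: the Row player gets 8 from s2, versus 6 from s1, 1 from s3. No profitable deviation for the Row player.
Holding the Row player at s2: the Column player gets 8 from t1, versus 4 from t2, 7 from t3. No profitable deviation for the Column player either.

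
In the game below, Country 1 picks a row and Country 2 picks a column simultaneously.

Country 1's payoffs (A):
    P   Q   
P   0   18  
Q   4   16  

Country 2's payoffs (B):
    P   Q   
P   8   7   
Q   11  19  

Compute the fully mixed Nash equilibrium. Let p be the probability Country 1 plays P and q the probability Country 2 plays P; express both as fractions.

In a mixed NE each player is indifferent between their pure strategies, so the opponent's mix sets the indifference.
Country 2 indifferent between P and Q: p·8 + (1−p)·11 = p·7 + (1−p)·19 ⟹ 11 + (-3)p = 19 + (-12)p ⟹ p = 8/9.
Country 1 indifferent between P and Q: q·0 + (1−q)·18 = q·4 + (1−q)·16 ⟹ 18 + (-18)q = 16 + (-12)q ⟹ q = 1/3.

p = 8/9, q = 1/3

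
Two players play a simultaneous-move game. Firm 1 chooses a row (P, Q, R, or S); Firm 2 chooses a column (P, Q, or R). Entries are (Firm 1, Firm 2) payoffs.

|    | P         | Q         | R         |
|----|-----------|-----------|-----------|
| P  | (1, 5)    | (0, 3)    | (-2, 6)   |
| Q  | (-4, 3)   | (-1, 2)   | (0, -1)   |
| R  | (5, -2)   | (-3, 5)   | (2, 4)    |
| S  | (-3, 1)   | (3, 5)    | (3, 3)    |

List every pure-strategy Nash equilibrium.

Find each player's best response to every opponent strategy; NE are the intersections.
Firm 1's best responses — vs P: R (payoff 5); vs Q: S (payoff 3); vs R: S (payoff 3).
Firm 2's best responses — vs P: R (payoff 6); vs Q: P (payoff 3); vs R: Q (payoff 5); vs S: Q (payoff 5).
The only mutual best response is (S, Q); neither player gains by switching there.

(S, Q)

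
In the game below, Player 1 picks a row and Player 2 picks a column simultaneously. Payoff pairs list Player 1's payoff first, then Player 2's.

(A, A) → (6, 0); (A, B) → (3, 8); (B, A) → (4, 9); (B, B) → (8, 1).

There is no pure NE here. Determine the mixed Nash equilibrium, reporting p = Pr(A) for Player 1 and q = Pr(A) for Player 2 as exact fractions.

p = 1/2, q = 5/7

In a mixed NE each player is indifferent between their pure strategies, so the opponent's mix sets the indifference.
Player 2 indifferent between A and B: p·0 + (1−p)·9 = p·8 + (1−p)·1 ⟹ 9 + (-9)p = 1 + 7p ⟹ p = 1/2.
Player 1 indifferent between A and B: q·6 + (1−q)·3 = q·4 + (1−q)·8 ⟹ 3 + 3q = 8 + (-4)q ⟹ q = 5/7.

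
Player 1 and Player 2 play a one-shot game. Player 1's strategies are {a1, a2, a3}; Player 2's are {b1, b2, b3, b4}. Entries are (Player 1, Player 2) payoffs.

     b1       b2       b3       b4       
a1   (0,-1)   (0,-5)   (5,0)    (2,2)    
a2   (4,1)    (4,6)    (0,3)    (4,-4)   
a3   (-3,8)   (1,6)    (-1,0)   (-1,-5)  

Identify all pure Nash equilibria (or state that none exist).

(a2, b2)

Check mutual best responses: a cell is a NE iff neither player can gain by unilaterally deviating.
Player 1's best responses — vs b1: a2 (payoff 4); vs b2: a2 (payoff 4); vs b3: a1 (payoff 5); vs b4: a2 (payoff 4).
Player 2's best responses — vs a1: b4 (payoff 2); vs a2: b2 (payoff 6); vs a3: b1 (payoff 8).
The only mutual best response is (a2, b2); neither player gains by switching there.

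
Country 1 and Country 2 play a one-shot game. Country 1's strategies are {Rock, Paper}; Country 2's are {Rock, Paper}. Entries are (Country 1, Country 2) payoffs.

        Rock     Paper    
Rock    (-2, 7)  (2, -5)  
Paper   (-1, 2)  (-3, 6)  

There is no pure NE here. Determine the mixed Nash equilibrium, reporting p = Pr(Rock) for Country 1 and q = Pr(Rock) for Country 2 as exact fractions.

In a mixed NE each player is indifferent between their pure strategies, so the opponent's mix sets the indifference.
Country 2 indifferent between Rock and Paper: p·7 + (1−p)·2 = p·(-5) + (1−p)·6 ⟹ 2 + 5p = 6 + (-11)p ⟹ p = 1/4.
Country 1 indifferent between Rock and Paper: q·(-2) + (1−q)·2 = q·(-1) + (1−q)·(-3) ⟹ 2 + (-4)q = (-3) + 2q ⟹ q = 5/6.

p = 1/4, q = 5/6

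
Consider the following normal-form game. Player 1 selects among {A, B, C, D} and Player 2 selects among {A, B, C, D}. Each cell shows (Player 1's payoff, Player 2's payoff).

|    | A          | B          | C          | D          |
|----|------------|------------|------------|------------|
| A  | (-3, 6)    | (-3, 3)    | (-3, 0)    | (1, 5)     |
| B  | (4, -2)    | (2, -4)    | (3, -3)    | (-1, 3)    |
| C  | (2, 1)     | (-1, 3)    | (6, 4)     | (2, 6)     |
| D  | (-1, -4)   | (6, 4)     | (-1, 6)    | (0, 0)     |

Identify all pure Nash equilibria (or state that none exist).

(C, D)

Find each player's best response to every opponent strategy; NE are the intersections.
Player 1's best responses — vs A: B (payoff 4); vs B: D (payoff 6); vs C: C (payoff 6); vs D: C (payoff 2).
Player 2's best responses — vs A: A (payoff 6); vs B: D (payoff 3); vs C: D (payoff 6); vs D: C (payoff 6).
The only mutual best response is (C, D); neither player gains by switching there.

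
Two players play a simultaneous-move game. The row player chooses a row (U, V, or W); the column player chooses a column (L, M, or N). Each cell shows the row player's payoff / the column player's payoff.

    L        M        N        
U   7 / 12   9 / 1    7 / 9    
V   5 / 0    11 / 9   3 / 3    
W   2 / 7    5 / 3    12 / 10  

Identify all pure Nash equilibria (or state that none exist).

(U, L), (V, M), and (W, N)

Find each player's best response to every opponent strategy; NE are the intersections.
The row player's best responses — vs L: U (payoff 7); vs M: V (payoff 11); vs N: W (payoff 12).
The column player's best responses — vs U: L (payoff 12); vs V: M (payoff 9); vs W: N (payoff 10).
Mutual best responses occur at (U, L), (V, M), and (W, N); at each, neither player gains by switching.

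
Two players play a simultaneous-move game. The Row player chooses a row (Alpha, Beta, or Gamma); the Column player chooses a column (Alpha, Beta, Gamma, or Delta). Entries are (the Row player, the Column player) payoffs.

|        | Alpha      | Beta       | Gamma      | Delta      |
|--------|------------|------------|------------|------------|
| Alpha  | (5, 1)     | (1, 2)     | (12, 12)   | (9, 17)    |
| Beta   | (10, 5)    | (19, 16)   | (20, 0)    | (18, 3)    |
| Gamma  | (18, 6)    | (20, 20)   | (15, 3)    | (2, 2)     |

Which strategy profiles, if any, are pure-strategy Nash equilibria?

A profile is a Nash equilibrium when each player is best-responding to the other.
The Row player's best responses — vs Alpha: Gamma (payoff 18); vs Beta: Gamma (payoff 20); vs Gamma: Beta (payoff 20); vs Delta: Beta (payoff 18).
The Column player's best responses — vs Alpha: Delta (payoff 17); vs Beta: Beta (payoff 16); vs Gamma: Beta (payoff 20).
The only mutual best response is (Gamma, Beta); neither player gains by switching there.

(Gamma, Beta)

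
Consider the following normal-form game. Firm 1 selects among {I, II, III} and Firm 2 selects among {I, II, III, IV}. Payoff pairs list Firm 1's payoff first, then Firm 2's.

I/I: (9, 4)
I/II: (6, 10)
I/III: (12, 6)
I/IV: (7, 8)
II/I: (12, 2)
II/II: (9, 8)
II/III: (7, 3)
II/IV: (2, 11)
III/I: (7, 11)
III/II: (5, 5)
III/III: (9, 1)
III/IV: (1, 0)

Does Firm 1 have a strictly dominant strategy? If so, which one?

None

A strategy is strictly dominant if it gives Firm 1 a strictly higher payoff than every other strategy, against every choice by the opponent.
I is not dominant: against I, II gives 12 > 9.
II is not dominant: against III, I gives 12 > 7.
III is not dominant: against I, I gives 9 > 7.
No single strategy is best against every opponent action.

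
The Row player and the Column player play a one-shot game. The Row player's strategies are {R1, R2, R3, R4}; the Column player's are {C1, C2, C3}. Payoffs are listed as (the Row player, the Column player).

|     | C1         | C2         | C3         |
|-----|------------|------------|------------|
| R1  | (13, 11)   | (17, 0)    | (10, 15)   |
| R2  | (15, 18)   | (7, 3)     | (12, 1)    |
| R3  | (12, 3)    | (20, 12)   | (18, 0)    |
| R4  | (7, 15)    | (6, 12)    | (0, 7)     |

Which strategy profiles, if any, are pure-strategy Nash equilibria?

Check mutual best responses: a cell is a NE iff neither player can gain by unilaterally deviating.
The Row player's best responses — vs C1: R2 (payoff 15); vs C2: R3 (payoff 20); vs C3: R3 (payoff 18).
The Column player's best responses — vs R1: C3 (payoff 15); vs R2: C1 (payoff 18); vs R3: C2 (payoff 12); vs R4: C1 (payoff 15).
Mutual best responses occur at (R2, C1) and (R3, C2); at each, neither player gains by switching.

(R2, C1) and (R3, C2)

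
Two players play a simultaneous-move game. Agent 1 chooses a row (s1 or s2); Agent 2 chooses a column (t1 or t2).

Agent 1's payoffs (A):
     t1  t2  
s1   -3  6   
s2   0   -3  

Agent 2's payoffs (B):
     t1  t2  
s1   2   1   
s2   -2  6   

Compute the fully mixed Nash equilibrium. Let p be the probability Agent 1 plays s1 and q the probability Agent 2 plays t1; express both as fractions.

In a mixed NE each player is indifferent between their pure strategies, so the opponent's mix sets the indifference.
Agent 2 indifferent between t1 and t2: p·2 + (1−p)·(-2) = p·1 + (1−p)·6 ⟹ (-2) + 4p = 6 + (-5)p ⟹ p = 8/9.
Agent 1 indifferent between s1 and s2: q·(-3) + (1−q)·6 = q·0 + (1−q)·(-3) ⟹ 6 + (-9)q = (-3) + 3q ⟹ q = 3/4.

p = 8/9, q = 3/4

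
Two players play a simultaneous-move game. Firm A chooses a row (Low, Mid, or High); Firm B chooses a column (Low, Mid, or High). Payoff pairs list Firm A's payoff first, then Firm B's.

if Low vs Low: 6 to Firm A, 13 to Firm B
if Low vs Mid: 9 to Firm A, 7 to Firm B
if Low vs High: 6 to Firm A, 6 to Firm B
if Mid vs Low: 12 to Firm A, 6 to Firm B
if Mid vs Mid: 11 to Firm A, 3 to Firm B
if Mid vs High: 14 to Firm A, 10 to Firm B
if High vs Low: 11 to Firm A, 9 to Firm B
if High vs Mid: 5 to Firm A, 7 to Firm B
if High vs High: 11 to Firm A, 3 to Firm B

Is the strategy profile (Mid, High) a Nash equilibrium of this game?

Yes

Holding Firm B at High: Firm A gets 14 from Mid, versus 6 from Low, 11 from High. No profitable deviation for Firm A.
Holding Firm A at Mid: Firm B gets 10 from High, versus 6 from Low, 3 from Mid. No profitable deviation for Firm B either.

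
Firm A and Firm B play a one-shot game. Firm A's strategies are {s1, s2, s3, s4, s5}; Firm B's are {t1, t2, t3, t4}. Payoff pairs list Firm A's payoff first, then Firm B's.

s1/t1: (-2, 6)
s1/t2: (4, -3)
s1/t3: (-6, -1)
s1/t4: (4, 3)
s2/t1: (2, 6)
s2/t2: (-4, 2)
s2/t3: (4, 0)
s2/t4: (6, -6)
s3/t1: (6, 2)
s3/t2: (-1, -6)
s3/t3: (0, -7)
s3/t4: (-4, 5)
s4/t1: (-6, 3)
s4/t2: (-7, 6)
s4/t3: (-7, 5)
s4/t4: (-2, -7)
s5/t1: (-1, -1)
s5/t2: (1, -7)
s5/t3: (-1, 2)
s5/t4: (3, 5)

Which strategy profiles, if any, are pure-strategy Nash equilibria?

Find each player's best response to every opponent strategy; NE are the intersections.
Firm A's best responses — vs t1: s3 (payoff 6); vs t2: s1 (payoff 4); vs t3: s2 (payoff 4); vs t4: s2 (payoff 6).
Firm B's best responses — vs s1: t1 (payoff 6); vs s2: t1 (payoff 6); vs s3: t4 (payoff 5); vs s4: t2 (payoff 6); vs s5: t4 (payoff 5).
No cell has both players best-responding. For instance, Firm A's best reply to t3 is s2, but against s2 Firm B prefers t1 over t3.

None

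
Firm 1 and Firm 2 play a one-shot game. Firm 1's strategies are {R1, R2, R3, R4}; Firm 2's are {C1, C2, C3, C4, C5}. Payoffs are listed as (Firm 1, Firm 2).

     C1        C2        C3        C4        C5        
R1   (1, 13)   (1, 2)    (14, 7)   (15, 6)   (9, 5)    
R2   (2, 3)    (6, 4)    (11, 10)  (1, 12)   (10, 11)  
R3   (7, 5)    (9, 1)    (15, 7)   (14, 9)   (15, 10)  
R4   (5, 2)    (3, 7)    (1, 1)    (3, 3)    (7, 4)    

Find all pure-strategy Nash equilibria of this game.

(R3, C5)

Find each player's best response to every opponent strategy; NE are the intersections.
Firm 1's best responses — vs C1: R3 (payoff 7); vs C2: R3 (payoff 9); vs C3: R3 (payoff 15); vs C4: R1 (payoff 15); vs C5: R3 (payoff 15).
Firm 2's best responses — vs R1: C1 (payoff 13); vs R2: C4 (payoff 12); vs R3: C5 (payoff 10); vs R4: C2 (payoff 7).
The only mutual best response is (R3, C5); neither player gains by switching there.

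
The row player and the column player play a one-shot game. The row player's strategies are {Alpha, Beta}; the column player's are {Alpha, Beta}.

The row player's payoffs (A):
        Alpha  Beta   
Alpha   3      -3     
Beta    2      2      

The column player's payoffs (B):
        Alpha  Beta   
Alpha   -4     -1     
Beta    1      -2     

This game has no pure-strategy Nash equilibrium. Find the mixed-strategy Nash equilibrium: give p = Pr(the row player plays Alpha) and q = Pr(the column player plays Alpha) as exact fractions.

p = 1/2, q = 5/6

Each player's mixing probability is pinned down by making the *other* player indifferent.
The column player indifferent between Alpha and Beta: p·(-4) + (1−p)·1 = p·(-1) + (1−p)·(-2) ⟹ 1 + (-5)p = (-2) + 1p ⟹ p = 1/2.
The row player indifferent between Alpha and Beta: q·3 + (1−q)·(-3) = q·2 + (1−q)·2 ⟹ (-3) + 6q = 2 + 0q ⟹ q = 5/6.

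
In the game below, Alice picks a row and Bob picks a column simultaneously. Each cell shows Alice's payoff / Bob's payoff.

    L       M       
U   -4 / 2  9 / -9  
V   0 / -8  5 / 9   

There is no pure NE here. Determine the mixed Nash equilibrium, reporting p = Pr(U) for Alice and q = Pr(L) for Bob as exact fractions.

In a mixed NE each player is indifferent between their pure strategies, so the opponent's mix sets the indifference.
Bob indifferent between L and M: p·2 + (1−p)·(-8) = p·(-9) + (1−p)·9 ⟹ (-8) + 10p = 9 + (-18)p ⟹ p = 17/28.
Alice indifferent between U and V: q·(-4) + (1−q)·9 = q·0 + (1−q)·5 ⟹ 9 + (-13)q = 5 + (-5)q ⟹ q = 1/2.

p = 17/28, q = 1/2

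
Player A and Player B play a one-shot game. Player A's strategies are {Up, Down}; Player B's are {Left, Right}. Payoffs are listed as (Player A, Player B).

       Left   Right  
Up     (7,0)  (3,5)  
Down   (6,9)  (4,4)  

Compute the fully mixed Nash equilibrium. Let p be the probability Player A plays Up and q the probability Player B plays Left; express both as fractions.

p = 1/2, q = 1/2

In a mixed NE each player is indifferent between their pure strategies, so the opponent's mix sets the indifference.
Player B indifferent between Left and Right: p·0 + (1−p)·9 = p·5 + (1−p)·4 ⟹ 9 + (-9)p = 4 + 1p ⟹ p = 1/2.
Player A indifferent between Up and Down: q·7 + (1−q)·3 = q·6 + (1−q)·4 ⟹ 3 + 4q = 4 + 2q ⟹ q = 1/2.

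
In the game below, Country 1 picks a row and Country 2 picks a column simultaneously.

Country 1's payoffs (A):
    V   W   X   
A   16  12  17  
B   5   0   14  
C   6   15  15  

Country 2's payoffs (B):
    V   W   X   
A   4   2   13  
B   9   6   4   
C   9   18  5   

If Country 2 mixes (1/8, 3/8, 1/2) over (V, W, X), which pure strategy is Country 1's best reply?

Country 1's best reply maximizes expected payoff against the mix.
A: (1/8)·16 + (3/8)·12 + (1/2)·17 = 15
B: (1/8)·5 + (3/8)·0 + (1/2)·14 = 61/8
C: (1/8)·6 + (3/8)·15 + (1/2)·15 = 111/8
Highest expected payoff is 15, from A.

A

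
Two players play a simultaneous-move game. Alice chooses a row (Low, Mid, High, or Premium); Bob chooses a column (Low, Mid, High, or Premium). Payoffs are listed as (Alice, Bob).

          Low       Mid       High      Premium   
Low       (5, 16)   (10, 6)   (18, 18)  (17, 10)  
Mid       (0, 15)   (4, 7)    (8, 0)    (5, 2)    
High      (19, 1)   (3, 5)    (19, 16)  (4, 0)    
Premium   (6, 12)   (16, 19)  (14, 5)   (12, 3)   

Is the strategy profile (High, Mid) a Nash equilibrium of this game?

Holding Bob at Mid: Alice gets 3 from High but could get 16 by switching to Premium. Alice has a profitable deviation.

No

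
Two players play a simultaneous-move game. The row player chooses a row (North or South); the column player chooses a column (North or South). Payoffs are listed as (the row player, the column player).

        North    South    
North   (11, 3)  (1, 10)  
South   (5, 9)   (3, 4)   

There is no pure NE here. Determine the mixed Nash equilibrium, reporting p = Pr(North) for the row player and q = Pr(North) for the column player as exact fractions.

p = 5/12, q = 1/4

In a mixed NE each player is indifferent between their pure strategies, so the opponent's mix sets the indifference.
The column player indifferent between North and South: p·3 + (1−p)·9 = p·10 + (1−p)·4 ⟹ 9 + (-6)p = 4 + 6p ⟹ p = 5/12.
The row player indifferent between North and South: q·11 + (1−q)·1 = q·5 + (1−q)·3 ⟹ 1 + 10q = 3 + 2q ⟹ q = 1/4.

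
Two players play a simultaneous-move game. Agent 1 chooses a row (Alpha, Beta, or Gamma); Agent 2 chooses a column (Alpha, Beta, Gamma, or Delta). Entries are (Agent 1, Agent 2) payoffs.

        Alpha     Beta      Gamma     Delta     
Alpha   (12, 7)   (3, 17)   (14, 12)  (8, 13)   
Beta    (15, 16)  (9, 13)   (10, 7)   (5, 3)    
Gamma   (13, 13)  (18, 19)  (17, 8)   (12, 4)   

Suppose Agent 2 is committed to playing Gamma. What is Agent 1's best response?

With Agent 2 fixed at Gamma, Agent 1's payoffs are: Alpha → 14, Beta → 10, Gamma → 17.
The maximum is 17, achieved by Gamma.

Gamma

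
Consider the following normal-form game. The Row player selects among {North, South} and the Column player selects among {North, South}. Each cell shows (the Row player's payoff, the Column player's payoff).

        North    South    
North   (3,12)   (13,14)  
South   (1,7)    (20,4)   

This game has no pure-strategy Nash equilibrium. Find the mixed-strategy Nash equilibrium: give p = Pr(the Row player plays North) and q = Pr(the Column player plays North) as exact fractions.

Each player's mixing probability is pinned down by making the *other* player indifferent.
The Column player indifferent between North and South: p·12 + (1−p)·7 = p·14 + (1−p)·4 ⟹ 7 + 5p = 4 + 10p ⟹ p = 3/5.
The Row player indifferent between North and South: q·3 + (1−q)·13 = q·1 + (1−q)·20 ⟹ 13 + (-10)q = 20 + (-19)q ⟹ q = 7/9.

p = 3/5, q = 7/9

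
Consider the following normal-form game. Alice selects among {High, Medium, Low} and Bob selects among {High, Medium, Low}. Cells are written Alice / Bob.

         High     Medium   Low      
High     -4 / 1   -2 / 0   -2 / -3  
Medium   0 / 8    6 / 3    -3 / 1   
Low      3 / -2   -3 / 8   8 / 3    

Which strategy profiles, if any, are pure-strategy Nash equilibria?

None

A profile is a Nash equilibrium when each player is best-responding to the other.
Alice's best responses — vs High: Low (payoff 3); vs Medium: Medium (payoff 6); vs Low: Low (payoff 8).
Bob's best responses — vs High: High (payoff 1); vs Medium: High (payoff 8); vs Low: Medium (payoff 8).
No cell has both players best-responding. For instance, Alice's best reply to Low is Low, but against Low Bob prefers Medium over Low.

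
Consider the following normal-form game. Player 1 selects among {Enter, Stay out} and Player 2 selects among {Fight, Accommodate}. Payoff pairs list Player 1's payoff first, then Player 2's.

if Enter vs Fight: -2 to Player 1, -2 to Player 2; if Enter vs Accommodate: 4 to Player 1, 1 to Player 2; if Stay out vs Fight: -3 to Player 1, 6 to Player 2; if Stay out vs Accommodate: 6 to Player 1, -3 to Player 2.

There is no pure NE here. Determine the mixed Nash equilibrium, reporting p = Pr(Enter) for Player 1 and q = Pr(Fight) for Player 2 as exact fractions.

p = 3/4, q = 2/3

Each player's mixing probability is pinned down by making the *other* player indifferent.
Player 2 indifferent between Fight and Accommodate: p·(-2) + (1−p)·6 = p·1 + (1−p)·(-3) ⟹ 6 + (-8)p = (-3) + 4p ⟹ p = 3/4.
Player 1 indifferent between Enter and Stay out: q·(-2) + (1−q)·4 = q·(-3) + (1−q)·6 ⟹ 4 + (-6)q = 6 + (-9)q ⟹ q = 2/3.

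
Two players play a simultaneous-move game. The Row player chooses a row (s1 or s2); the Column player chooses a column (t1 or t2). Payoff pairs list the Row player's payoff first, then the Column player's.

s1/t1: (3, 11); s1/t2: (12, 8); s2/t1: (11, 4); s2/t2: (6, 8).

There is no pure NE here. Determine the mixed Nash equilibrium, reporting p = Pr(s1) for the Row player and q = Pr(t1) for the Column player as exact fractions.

p = 4/7, q = 3/7

In a mixed NE each player is indifferent between their pure strategies, so the opponent's mix sets the indifference.
The Column player indifferent between t1 and t2: p·11 + (1−p)·4 = p·8 + (1−p)·8 ⟹ 4 + 7p = 8 + 0p ⟹ p = 4/7.
The Row player indifferent between s1 and s2: q·3 + (1−q)·12 = q·11 + (1−q)·6 ⟹ 12 + (-9)q = 6 + 5q ⟹ q = 3/7.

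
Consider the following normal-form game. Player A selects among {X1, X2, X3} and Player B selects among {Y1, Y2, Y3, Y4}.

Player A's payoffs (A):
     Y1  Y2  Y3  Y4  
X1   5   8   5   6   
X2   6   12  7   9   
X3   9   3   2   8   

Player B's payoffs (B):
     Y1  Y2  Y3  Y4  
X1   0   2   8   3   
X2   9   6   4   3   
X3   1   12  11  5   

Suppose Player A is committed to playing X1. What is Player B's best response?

Y3

With Player A fixed at X1, Player B's payoffs are: Y1 → 0, Y2 → 2, Y3 → 8, Y4 → 3.
The maximum is 8, achieved by Y3.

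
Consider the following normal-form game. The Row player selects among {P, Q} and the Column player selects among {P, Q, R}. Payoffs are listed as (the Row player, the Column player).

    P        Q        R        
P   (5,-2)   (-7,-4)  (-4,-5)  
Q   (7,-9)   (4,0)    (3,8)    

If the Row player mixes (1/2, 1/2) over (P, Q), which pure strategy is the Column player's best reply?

Compute the Column player's expected payoff from each pure strategy against the given mix.
P: (1/2)·(-2) + (1/2)·(-9) = -11/2
Q: (1/2)·(-4) + (1/2)·0 = -2
R: (1/2)·(-5) + (1/2)·8 = 3/2
Highest expected payoff is 3/2, from R.

R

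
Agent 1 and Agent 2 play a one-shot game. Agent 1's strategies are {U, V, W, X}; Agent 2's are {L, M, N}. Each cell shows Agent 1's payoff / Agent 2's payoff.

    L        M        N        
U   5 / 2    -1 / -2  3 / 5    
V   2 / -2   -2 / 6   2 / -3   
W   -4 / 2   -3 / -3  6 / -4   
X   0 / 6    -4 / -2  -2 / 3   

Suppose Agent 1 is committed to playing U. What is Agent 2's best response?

N

With Agent 1 fixed at U, Agent 2's payoffs are: L → 2, M → -2, N → 5.
The maximum is 5, achieved by N.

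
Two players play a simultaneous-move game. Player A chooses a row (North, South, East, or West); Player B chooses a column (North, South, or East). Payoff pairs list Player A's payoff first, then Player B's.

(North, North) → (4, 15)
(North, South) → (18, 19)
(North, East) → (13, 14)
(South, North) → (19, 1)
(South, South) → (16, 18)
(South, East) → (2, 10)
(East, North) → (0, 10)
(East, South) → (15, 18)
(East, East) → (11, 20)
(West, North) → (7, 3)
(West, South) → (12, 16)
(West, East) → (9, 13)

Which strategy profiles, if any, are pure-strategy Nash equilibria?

Check mutual best responses: a cell is a NE iff neither player can gain by unilaterally deviating.
Player A's best responses — vs North: South (payoff 19); vs South: North (payoff 18); vs East: North (payoff 13).
Player B's best responses — vs North: South (payoff 19); vs South: South (payoff 18); vs East: East (payoff 20); vs West: South (payoff 16).
The only mutual best response is (North, South); neither player gains by switching there.

(North, South)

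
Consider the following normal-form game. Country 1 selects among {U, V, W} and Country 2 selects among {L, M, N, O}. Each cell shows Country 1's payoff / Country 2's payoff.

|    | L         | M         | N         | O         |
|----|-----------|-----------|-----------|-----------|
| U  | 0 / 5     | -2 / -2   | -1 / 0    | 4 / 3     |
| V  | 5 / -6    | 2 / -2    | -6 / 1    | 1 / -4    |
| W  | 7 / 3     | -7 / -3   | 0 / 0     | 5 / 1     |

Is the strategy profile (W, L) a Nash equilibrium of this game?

Holding Country 2 at L: Country 1 gets 7 from W, versus 0 from U, 5 from V. No profitable deviation for Country 1.
Holding Country 1 at W: Country 2 gets 3 from L, versus -3 from M, 0 from N, 1 from O. No profitable deviation for Country 2 either.

Yes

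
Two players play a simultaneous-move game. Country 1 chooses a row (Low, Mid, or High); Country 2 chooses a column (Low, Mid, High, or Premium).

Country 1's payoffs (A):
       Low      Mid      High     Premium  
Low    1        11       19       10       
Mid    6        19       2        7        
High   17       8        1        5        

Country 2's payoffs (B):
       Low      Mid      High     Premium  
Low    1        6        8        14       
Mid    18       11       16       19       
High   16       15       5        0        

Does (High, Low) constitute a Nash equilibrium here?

Holding Country 2 at Low: Country 1 gets 17 from High, versus 1 from Low, 6 from Mid. No profitable deviation for Country 1.
Holding Country 1 at High: Country 2 gets 16 from Low, versus 15 from Mid, 5 from High, 0 from Premium. No profitable deviation for Country 2 either.

Yes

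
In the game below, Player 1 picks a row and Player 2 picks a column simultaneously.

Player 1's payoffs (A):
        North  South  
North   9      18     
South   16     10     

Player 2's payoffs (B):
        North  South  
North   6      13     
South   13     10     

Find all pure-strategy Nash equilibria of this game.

Find each player's best response to every opponent strategy; NE are the intersections.
Player 1's best responses — vs North: South (payoff 16); vs South: North (payoff 18).
Player 2's best responses — vs North: South (payoff 13); vs South: North (payoff 13).
Mutual best responses occur at (North, South) and (South, North); at each, neither player gains by switching.

(North, South) and (South, North)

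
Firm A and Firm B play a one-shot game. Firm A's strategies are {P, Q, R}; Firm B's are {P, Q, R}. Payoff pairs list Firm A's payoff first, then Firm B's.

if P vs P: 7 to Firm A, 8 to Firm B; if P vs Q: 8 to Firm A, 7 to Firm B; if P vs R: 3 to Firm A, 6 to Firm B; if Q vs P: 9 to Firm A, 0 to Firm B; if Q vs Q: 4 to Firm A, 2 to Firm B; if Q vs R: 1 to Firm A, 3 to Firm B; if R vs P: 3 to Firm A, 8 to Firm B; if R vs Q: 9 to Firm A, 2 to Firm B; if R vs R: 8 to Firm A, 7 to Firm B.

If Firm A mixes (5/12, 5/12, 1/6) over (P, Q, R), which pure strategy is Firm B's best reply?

R

Firm B's best reply maximizes expected payoff against the mix.
P: (5/12)·8 + (5/12)·0 + (1/6)·8 = 14/3
Q: (5/12)·7 + (5/12)·2 + (1/6)·2 = 49/12
R: (5/12)·6 + (5/12)·3 + (1/6)·7 = 59/12
Highest expected payoff is 59/12, from R.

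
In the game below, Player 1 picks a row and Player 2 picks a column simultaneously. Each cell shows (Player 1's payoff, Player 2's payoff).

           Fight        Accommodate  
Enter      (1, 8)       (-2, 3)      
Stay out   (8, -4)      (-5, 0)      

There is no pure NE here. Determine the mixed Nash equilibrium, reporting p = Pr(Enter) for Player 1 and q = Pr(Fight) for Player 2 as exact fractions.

Each player's mixing probability is pinned down by making the *other* player indifferent.
Player 2 indifferent between Fight and Accommodate: p·8 + (1−p)·(-4) = p·3 + (1−p)·0 ⟹ (-4) + 12p = 0 + 3p ⟹ p = 4/9.
Player 1 indifferent between Enter and Stay out: q·1 + (1−q)·(-2) = q·8 + (1−q)·(-5) ⟹ (-2) + 3q = (-5) + 13q ⟹ q = 3/10.

p = 4/9, q = 3/10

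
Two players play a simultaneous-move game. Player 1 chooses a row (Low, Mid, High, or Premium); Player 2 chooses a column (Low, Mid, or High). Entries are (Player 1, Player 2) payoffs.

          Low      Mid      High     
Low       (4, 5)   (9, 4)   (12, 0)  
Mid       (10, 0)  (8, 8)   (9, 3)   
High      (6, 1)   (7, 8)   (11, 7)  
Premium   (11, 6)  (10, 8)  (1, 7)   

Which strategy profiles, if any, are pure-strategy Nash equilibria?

(Premium, Mid)

A profile is a Nash equilibrium when each player is best-responding to the other.
Player 1's best responses — vs Low: Premium (payoff 11); vs Mid: Premium (payoff 10); vs High: Low (payoff 12).
Player 2's best responses — vs Low: Low (payoff 5); vs Mid: Mid (payoff 8); vs High: Mid (payoff 8); vs Premium: Mid (payoff 8).
The only mutual best response is (Premium, Mid); neither player gains by switching there.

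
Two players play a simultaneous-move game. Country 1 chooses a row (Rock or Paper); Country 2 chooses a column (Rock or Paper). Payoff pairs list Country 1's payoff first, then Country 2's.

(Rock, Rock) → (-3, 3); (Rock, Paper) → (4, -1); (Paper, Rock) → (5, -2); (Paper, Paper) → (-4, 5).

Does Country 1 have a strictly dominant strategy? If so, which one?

No strictly dominant strategy

Check whether one of Country 1's strategies beats all alternatives regardless of what the opponent does.
Rock is not dominant: against Rock, Paper gives 5 > -3.
Paper is not dominant: against Paper, Rock gives 4 > -4.
No single strategy is best against every opponent action.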